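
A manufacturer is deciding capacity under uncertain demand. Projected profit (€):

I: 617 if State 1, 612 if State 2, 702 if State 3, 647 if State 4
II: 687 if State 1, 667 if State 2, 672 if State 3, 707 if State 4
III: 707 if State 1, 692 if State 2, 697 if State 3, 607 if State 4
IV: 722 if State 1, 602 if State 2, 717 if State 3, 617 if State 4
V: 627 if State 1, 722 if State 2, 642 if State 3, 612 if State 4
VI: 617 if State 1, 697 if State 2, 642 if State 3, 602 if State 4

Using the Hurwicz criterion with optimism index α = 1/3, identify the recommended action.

II

I: 1/3·702 + 2/3·612 = 642
II: 1/3·707 + 2/3·667 = 2041/3
III: 1/3·707 + 2/3·607 = 1921/3
IV: 1/3·722 + 2/3·602 = 642
V: 1/3·722 + 2/3·612 = 1946/3
VI: 1/3·697 + 2/3·602 = 1901/3
Highest Hurwicz score = 2041/3 → II.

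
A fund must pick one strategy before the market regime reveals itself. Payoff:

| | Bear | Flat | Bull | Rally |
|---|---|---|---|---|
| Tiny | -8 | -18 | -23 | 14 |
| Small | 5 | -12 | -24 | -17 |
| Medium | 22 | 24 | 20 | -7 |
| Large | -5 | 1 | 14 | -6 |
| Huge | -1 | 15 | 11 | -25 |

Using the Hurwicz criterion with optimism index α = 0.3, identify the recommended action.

Medium

Tiny: 0.3·14 + 0.7·(-23) = -11.9
Small: 0.3·5 + 0.7·(-24) = -15.3
Medium: 0.3·24 + 0.7·(-7) = 2.3
Large: 0.3·14 + 0.7·(-6) = 0
Huge: 0.3·15 + 0.7·(-25) = -13
Highest Hurwicz score = 2.3 → Medium.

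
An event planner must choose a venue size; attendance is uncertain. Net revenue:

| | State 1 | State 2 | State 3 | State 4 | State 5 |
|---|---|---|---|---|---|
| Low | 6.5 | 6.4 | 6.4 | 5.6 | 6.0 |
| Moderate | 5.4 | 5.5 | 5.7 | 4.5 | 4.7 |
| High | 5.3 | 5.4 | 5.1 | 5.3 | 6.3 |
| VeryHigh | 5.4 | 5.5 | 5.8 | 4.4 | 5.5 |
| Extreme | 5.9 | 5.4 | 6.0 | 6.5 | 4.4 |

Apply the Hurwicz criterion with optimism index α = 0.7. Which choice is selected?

Low

Low: 0.7·6.5 + 0.3·5.6 = 6.23
Moderate: 0.7·5.7 + 0.3·4.5 = 5.34
High: 0.7·6.3 + 0.3·5.1 = 5.94
VeryHigh: 0.7·5.8 + 0.3·4.4 = 5.38
Extreme: 0.7·6.5 + 0.3·4.4 = 5.87
Highest Hurwicz score = 6.23 → Low.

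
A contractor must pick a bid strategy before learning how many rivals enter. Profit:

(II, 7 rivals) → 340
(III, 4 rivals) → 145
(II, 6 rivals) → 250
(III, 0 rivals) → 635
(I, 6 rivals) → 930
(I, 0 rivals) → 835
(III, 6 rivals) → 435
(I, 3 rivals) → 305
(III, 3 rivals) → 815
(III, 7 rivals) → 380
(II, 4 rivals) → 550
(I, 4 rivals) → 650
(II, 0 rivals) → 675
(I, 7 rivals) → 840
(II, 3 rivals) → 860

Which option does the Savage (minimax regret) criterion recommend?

III

Column bests: 0 rivals=835, 3 rivals=860, 4 rivals=650, 6 rivals=930, 7 rivals=840.
I regrets: 0, 555, 0, 0, 0 → max 555
II regrets: 160, 0, 100, 680, 500 → max 680
III regrets: 200, 45, 505, 495, 460 → max 505
Smallest max regret = 505 → III.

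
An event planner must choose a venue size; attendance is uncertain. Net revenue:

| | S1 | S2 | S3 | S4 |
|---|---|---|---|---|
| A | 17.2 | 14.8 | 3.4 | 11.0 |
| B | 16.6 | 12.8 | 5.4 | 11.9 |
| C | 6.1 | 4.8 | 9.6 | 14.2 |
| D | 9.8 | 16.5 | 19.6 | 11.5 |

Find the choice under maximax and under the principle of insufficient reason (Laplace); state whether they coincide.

maximax → D; laplace → D (agree)

Row maxima: A=17.2, B=16.6, C=14.2, D=19.6
Best best-case = 19.6 → D.
Row averages: A=11.6, B=11.675, C=8.675, D=14.35
Highest average = 14.35 → D.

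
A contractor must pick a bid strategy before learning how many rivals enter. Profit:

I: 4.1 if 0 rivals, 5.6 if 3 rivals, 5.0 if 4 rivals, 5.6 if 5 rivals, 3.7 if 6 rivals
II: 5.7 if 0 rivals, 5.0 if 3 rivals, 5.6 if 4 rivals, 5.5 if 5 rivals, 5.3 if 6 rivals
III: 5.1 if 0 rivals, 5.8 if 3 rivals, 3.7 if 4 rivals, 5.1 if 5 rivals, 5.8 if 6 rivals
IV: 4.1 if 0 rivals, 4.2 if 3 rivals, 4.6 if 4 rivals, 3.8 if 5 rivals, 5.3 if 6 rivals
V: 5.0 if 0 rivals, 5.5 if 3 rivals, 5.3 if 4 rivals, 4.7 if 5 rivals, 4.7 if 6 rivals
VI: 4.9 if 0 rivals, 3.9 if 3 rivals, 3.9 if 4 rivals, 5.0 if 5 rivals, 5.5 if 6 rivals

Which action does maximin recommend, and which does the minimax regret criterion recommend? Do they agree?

Row minima: I=3.7, II=5.0, III=3.7, IV=3.8, V=4.7, VI=3.9
Best worst-case = 5.0 → II.
Column bests: 0 rivals=5.7, 3 rivals=5.8, 4 rivals=5.6, 5 rivals=5.6, 6 rivals=5.8.
I regrets: 1.6, 0.2, 0.6, 0.0, 2.1 → max 2.1
II regrets: 0.0, 0.8, 0.0, 0.1, 0.5 → max 0.8
III regrets: 0.6, 0.0, 1.9, 0.5, 0.0 → max 1.9
IV regrets: 1.6, 1.6, 1.0, 1.8, 0.5 → max 1.8
V regrets: 0.7, 0.3, 0.3, 0.9, 1.1 → max 1.1
VI regrets: 0.8, 1.9, 1.7, 0.6, 0.3 → max 1.9
Smallest max regret = 0.8 → II.

maximin → II; minimax regret → II (agree)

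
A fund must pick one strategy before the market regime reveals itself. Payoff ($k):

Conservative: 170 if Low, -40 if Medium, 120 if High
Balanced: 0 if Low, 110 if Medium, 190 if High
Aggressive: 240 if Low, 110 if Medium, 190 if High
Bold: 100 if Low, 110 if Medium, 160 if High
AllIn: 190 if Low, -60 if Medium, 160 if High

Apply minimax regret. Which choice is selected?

Column bests: Low=240, Medium=110, High=190.
Conservative regrets: 70, 150, 70 → max 150
Balanced regrets: 240, 0, 0 → max 240
Aggressive regrets: 0, 0, 0 → max 0
Bold regrets: 140, 0, 30 → max 140
AllIn regrets: 50, 170, 30 → max 170
Smallest max regret = 0 → Aggressive.

Aggressive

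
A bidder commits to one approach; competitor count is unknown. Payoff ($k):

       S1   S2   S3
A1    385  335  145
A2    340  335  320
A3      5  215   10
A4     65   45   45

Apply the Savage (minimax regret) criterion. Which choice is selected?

Column bests: S1=385, S2=335, S3=320.
A1 regrets: 0, 0, 175 → max 175
A2 regrets: 45, 0, 0 → max 45
A3 regrets: 380, 120, 310 → max 380
A4 regrets: 320, 290, 275 → max 320
Smallest max regret = 45 → A2.

A2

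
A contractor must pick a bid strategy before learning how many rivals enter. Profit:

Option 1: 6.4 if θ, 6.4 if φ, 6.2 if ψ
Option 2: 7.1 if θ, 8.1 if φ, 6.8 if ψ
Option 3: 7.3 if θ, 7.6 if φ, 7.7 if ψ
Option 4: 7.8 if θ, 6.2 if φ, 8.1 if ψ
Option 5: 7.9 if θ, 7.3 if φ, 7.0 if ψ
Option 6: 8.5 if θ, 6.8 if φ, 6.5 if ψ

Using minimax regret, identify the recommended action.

Column bests: θ=8.5, φ=8.1, ψ=8.1.
Option 1 regrets: 2.1, 1.7, 1.9 → max 2.1
Option 2 regrets: 1.4, 0.0, 1.3 → max 1.4
Option 3 regrets: 1.2, 0.5, 0.4 → max 1.2
Option 4 regrets: 0.7, 1.9, 0.0 → max 1.9
Option 5 regrets: 0.6, 0.8, 1.1 → max 1.1
Option 6 regrets: 0.0, 1.3, 1.6 → max 1.6
Smallest max regret = 1.1 → Option 5.

Option 5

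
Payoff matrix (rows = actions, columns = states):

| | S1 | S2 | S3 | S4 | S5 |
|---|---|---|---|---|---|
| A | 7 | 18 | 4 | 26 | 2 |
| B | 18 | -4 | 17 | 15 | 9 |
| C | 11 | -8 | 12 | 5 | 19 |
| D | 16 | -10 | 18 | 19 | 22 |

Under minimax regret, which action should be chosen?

A

Column bests: S1=18, S2=18, S3=18, S4=26, S5=22.
A regrets: 11, 0, 14, 0, 20 → max 20
B regrets: 0, 22, 1, 11, 13 → max 22
C regrets: 7, 26, 6, 21, 3 → max 26
D regrets: 2, 28, 0, 7, 0 → max 28
Smallest max regret = 20 → A.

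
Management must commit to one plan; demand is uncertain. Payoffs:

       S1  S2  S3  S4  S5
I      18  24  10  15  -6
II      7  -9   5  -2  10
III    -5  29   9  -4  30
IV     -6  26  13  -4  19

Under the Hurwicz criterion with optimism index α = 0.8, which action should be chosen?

III

I: 0.8·24 + 0.2·(-6) = 18
II: 0.8·10 + 0.2·(-9) = 6.2
III: 0.8·30 + 0.2·(-5) = 23
IV: 0.8·26 + 0.2·(-6) = 19.6
Highest Hurwicz score = 23 → III.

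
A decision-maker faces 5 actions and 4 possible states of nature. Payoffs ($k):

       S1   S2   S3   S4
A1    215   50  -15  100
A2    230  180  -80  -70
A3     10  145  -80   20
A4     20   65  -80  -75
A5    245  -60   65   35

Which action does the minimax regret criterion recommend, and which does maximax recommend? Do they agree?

minimax regret → A1; maximax → A5 (disagree)

Column bests: S1=245, S2=180, S3=65, S4=100.
A1 regrets: 30, 130, 80, 0 → max 130
A2 regrets: 15, 0, 145, 170 → max 170
A3 regrets: 235, 35, 145, 80 → max 235
A4 regrets: 225, 115, 145, 175 → max 225
A5 regrets: 0, 240, 0, 65 → max 240
Smallest max regret = 130 → A1.
Row maxima: A1=215, A2=230, A3=145, A4=65, A5=245
Best best-case = 245 → A5.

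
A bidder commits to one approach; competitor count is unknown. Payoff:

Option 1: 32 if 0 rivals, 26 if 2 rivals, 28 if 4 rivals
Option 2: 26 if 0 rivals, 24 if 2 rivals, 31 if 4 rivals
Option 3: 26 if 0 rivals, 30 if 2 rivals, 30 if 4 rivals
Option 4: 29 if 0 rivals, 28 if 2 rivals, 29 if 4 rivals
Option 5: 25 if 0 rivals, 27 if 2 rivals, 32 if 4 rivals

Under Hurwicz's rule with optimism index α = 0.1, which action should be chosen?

Option 4

Option 1: 0.1·32 + 0.9·26 = 26.6
Option 2: 0.1·31 + 0.9·24 = 24.7
Option 3: 0.1·30 + 0.9·26 = 26.4
Option 4: 0.1·29 + 0.9·28 = 28.1
Option 5: 0.1·32 + 0.9·25 = 25.7
Highest Hurwicz score = 28.1 → Option 4.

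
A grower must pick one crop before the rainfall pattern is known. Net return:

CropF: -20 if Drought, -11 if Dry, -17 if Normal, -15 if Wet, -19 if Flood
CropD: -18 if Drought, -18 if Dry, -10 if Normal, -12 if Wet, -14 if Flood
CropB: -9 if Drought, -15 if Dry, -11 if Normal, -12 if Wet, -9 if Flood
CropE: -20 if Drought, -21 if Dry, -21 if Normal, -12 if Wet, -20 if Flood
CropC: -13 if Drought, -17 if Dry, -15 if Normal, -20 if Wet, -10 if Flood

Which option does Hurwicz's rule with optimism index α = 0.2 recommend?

CropF: 0.2·(-11) + 0.8·(-20) = -18.2
CropD: 0.2·(-10) + 0.8·(-18) = -16.4
CropB: 0.2·(-9) + 0.8·(-15) = -13.8
CropE: 0.2·(-12) + 0.8·(-21) = -19.2
CropC: 0.2·(-10) + 0.8·(-20) = -18
Highest Hurwicz score = -13.8 → CropB.

CropB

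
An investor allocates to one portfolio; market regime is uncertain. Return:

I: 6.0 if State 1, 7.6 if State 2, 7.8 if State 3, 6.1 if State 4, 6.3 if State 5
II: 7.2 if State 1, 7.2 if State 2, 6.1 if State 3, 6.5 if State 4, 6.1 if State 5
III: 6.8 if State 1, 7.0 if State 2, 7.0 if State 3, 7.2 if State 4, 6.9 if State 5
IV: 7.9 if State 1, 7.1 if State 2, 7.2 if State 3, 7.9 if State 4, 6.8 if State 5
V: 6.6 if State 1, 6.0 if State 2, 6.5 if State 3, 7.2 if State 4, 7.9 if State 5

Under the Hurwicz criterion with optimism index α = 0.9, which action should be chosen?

IV

I: 0.9·7.8 + 0.1·6.0 = 7.62
II: 0.9·7.2 + 0.1·6.1 = 7.09
III: 0.9·7.2 + 0.1·6.8 = 7.16
IV: 0.9·7.9 + 0.1·6.8 = 7.79
V: 0.9·7.9 + 0.1·6.0 = 7.71
Highest Hurwicz score = 7.79 → IV.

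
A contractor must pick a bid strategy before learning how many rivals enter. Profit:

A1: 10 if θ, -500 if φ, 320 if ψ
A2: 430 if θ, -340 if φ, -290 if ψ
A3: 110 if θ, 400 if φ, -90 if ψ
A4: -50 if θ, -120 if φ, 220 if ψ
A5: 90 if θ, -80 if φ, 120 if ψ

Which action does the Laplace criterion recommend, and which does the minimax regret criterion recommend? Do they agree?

Row averages: A1=-170/3, A2=-200/3, A3=140, A4=50/3, A5=130/3
Highest average = 140 → A3.
Column bests: θ=430, φ=400, ψ=320.
A1 regrets: 420, 900, 0 → max 900
A2 regrets: 0, 740, 610 → max 740
A3 regrets: 320, 0, 410 → max 410
A4 regrets: 480, 520, 100 → max 520
A5 regrets: 340, 480, 200 → max 480
Smallest max regret = 410 → A3.

laplace → A3; minimax regret → A3 (agree)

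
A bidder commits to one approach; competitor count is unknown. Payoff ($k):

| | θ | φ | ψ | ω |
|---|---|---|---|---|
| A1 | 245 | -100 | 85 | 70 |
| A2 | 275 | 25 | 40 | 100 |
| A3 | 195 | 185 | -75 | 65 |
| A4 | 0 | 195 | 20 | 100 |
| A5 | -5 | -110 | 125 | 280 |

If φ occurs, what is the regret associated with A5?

Best payoff under φ is 195.
Regret = 195 − (-110) = 305.

305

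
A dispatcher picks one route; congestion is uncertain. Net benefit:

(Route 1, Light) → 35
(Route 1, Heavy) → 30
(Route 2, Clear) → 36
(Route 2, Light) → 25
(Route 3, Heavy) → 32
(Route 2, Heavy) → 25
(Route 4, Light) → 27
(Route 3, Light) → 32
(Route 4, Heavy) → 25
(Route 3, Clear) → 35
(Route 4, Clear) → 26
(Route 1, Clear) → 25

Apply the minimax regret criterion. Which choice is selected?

Route 3

Column bests: Clear=36, Light=35, Heavy=32.
Route 1 regrets: 11, 0, 2 → max 11
Route 2 regrets: 0, 10, 7 → max 10
Route 3 regrets: 1, 3, 0 → max 3
Route 4 regrets: 10, 8, 7 → max 10
Smallest max regret = 3 → Route 3.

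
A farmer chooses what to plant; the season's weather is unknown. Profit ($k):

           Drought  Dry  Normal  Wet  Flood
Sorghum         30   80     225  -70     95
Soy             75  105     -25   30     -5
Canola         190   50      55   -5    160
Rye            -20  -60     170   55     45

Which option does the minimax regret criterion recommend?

Column bests: Drought=190, Dry=105, Normal=225, Wet=55, Flood=160.
Sorghum regrets: 160, 25, 0, 125, 65 → max 160
Soy regrets: 115, 0, 250, 25, 165 → max 250
Canola regrets: 0, 55, 170, 60, 0 → max 170
Rye regrets: 210, 165, 55, 0, 115 → max 210
Smallest max regret = 160 → Sorghum.

Sorghum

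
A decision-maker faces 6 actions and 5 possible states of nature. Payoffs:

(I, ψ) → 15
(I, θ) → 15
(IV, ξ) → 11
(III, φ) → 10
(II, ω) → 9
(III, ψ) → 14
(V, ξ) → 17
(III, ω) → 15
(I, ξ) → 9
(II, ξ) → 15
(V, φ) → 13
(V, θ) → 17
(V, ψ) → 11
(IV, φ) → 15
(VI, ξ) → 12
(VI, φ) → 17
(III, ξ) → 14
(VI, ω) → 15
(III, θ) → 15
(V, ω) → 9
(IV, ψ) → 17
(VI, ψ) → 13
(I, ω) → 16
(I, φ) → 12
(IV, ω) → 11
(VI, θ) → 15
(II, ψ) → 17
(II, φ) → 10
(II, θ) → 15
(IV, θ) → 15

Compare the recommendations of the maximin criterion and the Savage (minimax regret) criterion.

maximin → VI; minimax regret → VI (agree)

Row minima: I=9, II=9, III=10, IV=11, V=9, VI=12
Best worst-case = 12 → VI.
Column bests: θ=17, φ=17, ψ=17, ω=16, ξ=17.
I regrets: 2, 5, 2, 0, 8 → max 8
II regrets: 2, 7, 0, 7, 2 → max 7
III regrets: 2, 7, 3, 1, 3 → max 7
IV regrets: 2, 2, 0, 5, 6 → max 6
V regrets: 0, 4, 6, 7, 0 → max 7
VI regrets: 2, 0, 4, 1, 5 → max 5
Smallest max regret = 5 → VI.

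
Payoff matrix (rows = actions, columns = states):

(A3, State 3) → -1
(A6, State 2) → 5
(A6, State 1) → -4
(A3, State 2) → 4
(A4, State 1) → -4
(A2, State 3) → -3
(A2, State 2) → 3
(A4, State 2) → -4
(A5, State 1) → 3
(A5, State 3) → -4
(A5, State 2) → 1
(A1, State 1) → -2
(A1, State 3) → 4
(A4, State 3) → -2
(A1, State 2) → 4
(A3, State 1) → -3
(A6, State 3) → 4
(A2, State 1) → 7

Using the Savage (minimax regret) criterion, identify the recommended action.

A2

Column bests: State 1=7, State 2=5, State 3=4.
A1 regrets: 9, 1, 0 → max 9
A2 regrets: 0, 2, 7 → max 7
A3 regrets: 10, 1, 5 → max 10
A4 regrets: 11, 9, 6 → max 11
A5 regrets: 4, 4, 8 → max 8
A6 regrets: 11, 0, 0 → max 11
Smallest max regret = 7 → A2.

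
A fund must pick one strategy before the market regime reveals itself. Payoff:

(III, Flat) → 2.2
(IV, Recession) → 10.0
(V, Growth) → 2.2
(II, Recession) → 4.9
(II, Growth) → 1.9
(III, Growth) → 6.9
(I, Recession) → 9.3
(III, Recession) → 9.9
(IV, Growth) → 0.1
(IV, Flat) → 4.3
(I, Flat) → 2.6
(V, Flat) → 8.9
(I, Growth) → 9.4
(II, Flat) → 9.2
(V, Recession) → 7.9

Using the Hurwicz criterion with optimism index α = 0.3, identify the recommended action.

I: 0.3·9.4 + 0.7·2.6 = 4.64
II: 0.3·9.2 + 0.7·1.9 = 4.09
III: 0.3·9.9 + 0.7·2.2 = 4.51
IV: 0.3·10.0 + 0.7·0.1 = 3.07
V: 0.3·8.9 + 0.7·2.2 = 4.21
Highest Hurwicz score = 4.64 → I.

I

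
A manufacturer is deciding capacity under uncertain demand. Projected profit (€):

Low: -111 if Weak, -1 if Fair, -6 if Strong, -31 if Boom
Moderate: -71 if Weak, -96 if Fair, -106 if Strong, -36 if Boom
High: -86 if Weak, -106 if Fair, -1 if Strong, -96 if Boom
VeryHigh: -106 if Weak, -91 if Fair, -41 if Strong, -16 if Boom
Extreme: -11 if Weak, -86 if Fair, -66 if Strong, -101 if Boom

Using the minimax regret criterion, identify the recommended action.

Column bests: Weak=-11, Fair=-1, Strong=-1, Boom=-16.
Low regrets: 100, 0, 5, 15 → max 100
Moderate regrets: 60, 95, 105, 20 → max 105
High regrets: 75, 105, 0, 80 → max 105
VeryHigh regrets: 95, 90, 40, 0 → max 95
Extreme regrets: 0, 85, 65, 85 → max 85
Smallest max regret = 85 → Extreme.

Extreme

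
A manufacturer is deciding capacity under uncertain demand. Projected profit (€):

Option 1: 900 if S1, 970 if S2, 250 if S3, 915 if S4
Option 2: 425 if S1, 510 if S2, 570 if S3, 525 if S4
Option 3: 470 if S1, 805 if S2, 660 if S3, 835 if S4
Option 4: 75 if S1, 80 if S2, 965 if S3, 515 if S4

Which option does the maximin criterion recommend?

Option 3

Row minima: Option 1=250, Option 2=425, Option 3=470, Option 4=75
Best worst-case = 470 → Option 3.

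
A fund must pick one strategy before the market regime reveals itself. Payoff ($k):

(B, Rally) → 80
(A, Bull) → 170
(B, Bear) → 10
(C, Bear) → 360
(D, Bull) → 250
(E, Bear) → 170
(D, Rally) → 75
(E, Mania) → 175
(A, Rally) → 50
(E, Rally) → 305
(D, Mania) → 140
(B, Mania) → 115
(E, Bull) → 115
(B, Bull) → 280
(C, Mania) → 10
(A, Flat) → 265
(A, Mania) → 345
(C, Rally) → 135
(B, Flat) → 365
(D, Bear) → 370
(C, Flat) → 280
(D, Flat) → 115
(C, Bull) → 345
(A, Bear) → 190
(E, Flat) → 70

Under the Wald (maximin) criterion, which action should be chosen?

D

Row minima: A=50, B=10, C=10, D=75, E=70
Best worst-case = 75 → D.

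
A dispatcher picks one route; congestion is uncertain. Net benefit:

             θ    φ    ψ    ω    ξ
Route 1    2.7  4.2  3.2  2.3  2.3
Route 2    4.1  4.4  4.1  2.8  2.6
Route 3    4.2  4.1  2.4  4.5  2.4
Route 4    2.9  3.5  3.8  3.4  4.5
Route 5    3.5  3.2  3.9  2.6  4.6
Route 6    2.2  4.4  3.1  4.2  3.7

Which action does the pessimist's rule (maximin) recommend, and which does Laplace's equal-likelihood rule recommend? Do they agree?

Row minima: Route 1=2.3, Route 2=2.6, Route 3=2.4, Route 4=2.9, Route 5=2.6, Route 6=2.2
Best worst-case = 2.9 → Route 4.
Row averages: Route 1=2.94, Route 2=3.6, Route 3=3.52, Route 4=3.62, Route 5=3.56, Route 6=3.52
Highest average = 3.62 → Route 4.

maximin → Route 4; laplace → Route 4 (agree)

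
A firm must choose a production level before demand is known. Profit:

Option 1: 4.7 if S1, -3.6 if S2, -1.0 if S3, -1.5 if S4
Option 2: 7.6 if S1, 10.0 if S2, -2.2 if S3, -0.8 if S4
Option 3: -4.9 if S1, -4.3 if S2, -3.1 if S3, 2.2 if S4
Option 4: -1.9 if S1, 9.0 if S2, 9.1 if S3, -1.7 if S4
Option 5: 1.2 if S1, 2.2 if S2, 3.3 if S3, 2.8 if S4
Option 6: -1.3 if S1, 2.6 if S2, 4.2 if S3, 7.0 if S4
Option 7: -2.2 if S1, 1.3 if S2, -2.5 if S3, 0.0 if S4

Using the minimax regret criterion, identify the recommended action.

Column bests: S1=7.6, S2=10.0, S3=9.1, S4=7.0.
Option 1 regrets: 2.9, 13.6, 10.1, 8.5 → max 13.6
Option 2 regrets: 0.0, 0.0, 11.3, 7.8 → max 11.3
Option 3 regrets: 12.5, 14.3, 12.2, 4.8 → max 14.3
Option 4 regrets: 9.5, 1.0, 0.0, 8.7 → max 9.5
Option 5 regrets: 6.4, 7.8, 5.8, 4.2 → max 7.8
Option 6 regrets: 8.9, 7.4, 4.9, 0.0 → max 8.9
Option 7 regrets: 9.8, 8.7, 11.6, 7.0 → max 11.6
Smallest max regret = 7.8 → Option 5.

Option 5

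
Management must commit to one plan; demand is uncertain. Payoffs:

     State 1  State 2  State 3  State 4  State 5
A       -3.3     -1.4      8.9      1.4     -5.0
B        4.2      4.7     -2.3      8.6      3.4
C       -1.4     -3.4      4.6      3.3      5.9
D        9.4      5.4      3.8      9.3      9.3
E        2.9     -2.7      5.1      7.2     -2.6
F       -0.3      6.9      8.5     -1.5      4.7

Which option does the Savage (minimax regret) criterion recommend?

Column bests: State 1=9.4, State 2=6.9, State 3=8.9, State 4=9.3, State 5=9.3.
A regrets: 12.7, 8.3, 0.0, 7.9, 14.3 → max 14.3
B regrets: 5.2, 2.2, 11.2, 0.7, 5.9 → max 11.2
C regrets: 10.8, 10.3, 4.3, 6.0, 3.4 → max 10.8
D regrets: 0.0, 1.5, 5.1, 0.0, 0.0 → max 5.1
E regrets: 6.5, 9.6, 3.8, 2.1, 11.9 → max 11.9
F regrets: 9.7, 0.0, 0.4, 10.8, 4.6 → max 10.8
Smallest max regret = 5.1 → D.

D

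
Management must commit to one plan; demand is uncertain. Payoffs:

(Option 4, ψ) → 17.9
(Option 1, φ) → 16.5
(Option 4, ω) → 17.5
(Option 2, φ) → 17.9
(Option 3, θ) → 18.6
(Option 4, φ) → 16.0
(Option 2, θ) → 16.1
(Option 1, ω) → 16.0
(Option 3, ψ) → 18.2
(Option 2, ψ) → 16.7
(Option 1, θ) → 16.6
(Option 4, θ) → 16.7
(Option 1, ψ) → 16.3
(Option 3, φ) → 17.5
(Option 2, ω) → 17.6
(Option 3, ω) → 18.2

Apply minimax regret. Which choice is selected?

Option 3

Column bests: θ=18.6, φ=17.9, ψ=18.2, ω=18.2.
Option 1 regrets: 2.0, 1.4, 1.9, 2.2 → max 2.2
Option 2 regrets: 2.5, 0.0, 1.5, 0.6 → max 2.5
Option 3 regrets: 0.0, 0.4, 0.0, 0.0 → max 0.4
Option 4 regrets: 1.9, 1.9, 0.3, 0.7 → max 1.9
Smallest max regret = 0.4 → Option 3.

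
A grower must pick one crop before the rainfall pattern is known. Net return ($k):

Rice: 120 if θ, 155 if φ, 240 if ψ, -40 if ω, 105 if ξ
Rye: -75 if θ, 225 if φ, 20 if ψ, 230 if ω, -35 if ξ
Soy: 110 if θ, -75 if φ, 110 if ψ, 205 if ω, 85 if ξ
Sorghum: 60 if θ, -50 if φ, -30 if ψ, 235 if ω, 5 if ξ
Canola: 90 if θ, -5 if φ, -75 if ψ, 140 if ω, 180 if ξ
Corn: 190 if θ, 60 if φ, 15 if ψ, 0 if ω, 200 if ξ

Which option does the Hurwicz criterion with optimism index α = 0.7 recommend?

Rice: 0.7·240 + 0.3·(-40) = 156
Rye: 0.7·230 + 0.3·(-75) = 138.5
Soy: 0.7·205 + 0.3·(-75) = 121
Sorghum: 0.7·235 + 0.3·(-50) = 149.5
Canola: 0.7·180 + 0.3·(-75) = 103.5
Corn: 0.7·200 + 0.3·0 = 140
Highest Hurwicz score = 156 → Rice.

Rice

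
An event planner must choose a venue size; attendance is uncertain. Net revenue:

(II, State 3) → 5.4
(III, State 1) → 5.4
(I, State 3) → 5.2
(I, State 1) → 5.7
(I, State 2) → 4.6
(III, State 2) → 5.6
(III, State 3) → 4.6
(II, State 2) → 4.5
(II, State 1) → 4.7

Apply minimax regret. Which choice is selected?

III

Column bests: State 1=5.7, State 2=5.6, State 3=5.4.
I regrets: 0.0, 1.0, 0.2 → max 1.0
II regrets: 1.0, 1.1, 0.0 → max 1.1
III regrets: 0.3, 0.0, 0.8 → max 0.8
Smallest max regret = 0.8 → III.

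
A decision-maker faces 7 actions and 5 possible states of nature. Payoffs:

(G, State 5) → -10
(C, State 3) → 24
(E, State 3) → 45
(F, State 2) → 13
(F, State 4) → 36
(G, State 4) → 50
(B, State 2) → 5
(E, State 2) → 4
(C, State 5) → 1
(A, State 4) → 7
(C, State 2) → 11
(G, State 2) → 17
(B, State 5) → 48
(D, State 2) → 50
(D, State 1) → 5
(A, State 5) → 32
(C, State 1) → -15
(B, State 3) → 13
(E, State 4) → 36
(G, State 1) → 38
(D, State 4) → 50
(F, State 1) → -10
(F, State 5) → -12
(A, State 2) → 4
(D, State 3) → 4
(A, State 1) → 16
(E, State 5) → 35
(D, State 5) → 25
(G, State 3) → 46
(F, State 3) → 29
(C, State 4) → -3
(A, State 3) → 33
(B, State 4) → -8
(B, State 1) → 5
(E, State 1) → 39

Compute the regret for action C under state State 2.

39

Best payoff under State 2 is 50.
Regret = 50 − 11 = 39.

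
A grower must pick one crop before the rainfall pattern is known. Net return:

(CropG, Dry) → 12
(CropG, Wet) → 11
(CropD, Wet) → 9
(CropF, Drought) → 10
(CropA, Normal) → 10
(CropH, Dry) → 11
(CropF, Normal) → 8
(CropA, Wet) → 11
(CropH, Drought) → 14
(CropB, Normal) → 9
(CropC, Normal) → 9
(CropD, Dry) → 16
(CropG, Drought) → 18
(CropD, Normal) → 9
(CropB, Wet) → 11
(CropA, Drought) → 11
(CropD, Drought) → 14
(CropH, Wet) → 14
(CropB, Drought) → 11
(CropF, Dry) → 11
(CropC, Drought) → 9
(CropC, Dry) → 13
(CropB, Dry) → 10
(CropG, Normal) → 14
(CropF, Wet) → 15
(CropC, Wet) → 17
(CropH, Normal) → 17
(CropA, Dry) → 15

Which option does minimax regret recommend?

CropH

Column bests: Drought=18, Dry=16, Normal=17, Wet=17.
CropG regrets: 0, 4, 3, 6 → max 6
CropF regrets: 8, 5, 9, 2 → max 9
CropB regrets: 7, 6, 8, 6 → max 8
CropA regrets: 7, 1, 7, 6 → max 7
CropD regrets: 4, 0, 8, 8 → max 8
CropC regrets: 9, 3, 8, 0 → max 9
CropH regrets: 4, 5, 0, 3 → max 5
Smallest max regret = 5 → CropH.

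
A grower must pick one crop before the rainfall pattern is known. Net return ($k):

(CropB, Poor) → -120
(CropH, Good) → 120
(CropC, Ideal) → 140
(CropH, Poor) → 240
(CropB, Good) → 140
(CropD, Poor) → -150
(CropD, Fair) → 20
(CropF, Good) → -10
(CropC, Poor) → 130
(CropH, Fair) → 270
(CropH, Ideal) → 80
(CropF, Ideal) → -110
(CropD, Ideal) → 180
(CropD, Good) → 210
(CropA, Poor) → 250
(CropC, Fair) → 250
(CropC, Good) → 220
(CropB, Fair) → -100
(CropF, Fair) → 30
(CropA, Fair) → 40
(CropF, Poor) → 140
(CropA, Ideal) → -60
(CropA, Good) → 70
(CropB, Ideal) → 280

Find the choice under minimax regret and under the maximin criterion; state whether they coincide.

Column bests: Poor=250, Fair=270, Good=220, Ideal=280.
CropA regrets: 0, 230, 150, 340 → max 340
CropH regrets: 10, 0, 100, 200 → max 200
CropC regrets: 120, 20, 0, 140 → max 140
CropF regrets: 110, 240, 230, 390 → max 390
CropB regrets: 370, 370, 80, 0 → max 370
CropD regrets: 400, 250, 10, 100 → max 400
Smallest max regret = 140 → CropC.
Row minima: CropA=-60, CropH=80, CropC=130, CropF=-110, CropB=-120, CropD=-150
Best worst-case = 130 → CropC.

minimax regret → CropC; maximin → CropC (agree)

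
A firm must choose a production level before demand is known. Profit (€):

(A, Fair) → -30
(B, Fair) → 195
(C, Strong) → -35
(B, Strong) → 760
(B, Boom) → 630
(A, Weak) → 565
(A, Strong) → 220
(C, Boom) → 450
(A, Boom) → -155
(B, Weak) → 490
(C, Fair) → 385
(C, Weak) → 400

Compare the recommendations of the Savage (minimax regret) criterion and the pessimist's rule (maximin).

minimax regret → B; maximin → B (agree)

Column bests: Weak=565, Fair=385, Strong=760, Boom=630.
A regrets: 0, 415, 540, 785 → max 785
B regrets: 75, 190, 0, 0 → max 190
C regrets: 165, 0, 795, 180 → max 795
Smallest max regret = 190 → B.
Row minima: A=-155, B=195, C=-35
Best worst-case = 195 → B.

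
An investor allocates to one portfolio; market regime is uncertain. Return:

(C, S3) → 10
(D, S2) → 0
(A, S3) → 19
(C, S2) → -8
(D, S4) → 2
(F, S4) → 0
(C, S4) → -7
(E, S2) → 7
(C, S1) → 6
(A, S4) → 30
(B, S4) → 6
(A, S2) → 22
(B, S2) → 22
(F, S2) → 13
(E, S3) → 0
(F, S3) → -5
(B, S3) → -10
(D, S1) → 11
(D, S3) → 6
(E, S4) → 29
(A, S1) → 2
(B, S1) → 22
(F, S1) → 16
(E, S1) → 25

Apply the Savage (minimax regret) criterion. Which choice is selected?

E

Column bests: S1=25, S2=22, S3=19, S4=30.
A regrets: 23, 0, 0, 0 → max 23
B regrets: 3, 0, 29, 24 → max 29
C regrets: 19, 30, 9, 37 → max 37
D regrets: 14, 22, 13, 28 → max 28
E regrets: 0, 15, 19, 1 → max 19
F regrets: 9, 9, 24, 30 → max 30
Smallest max regret = 19 → E.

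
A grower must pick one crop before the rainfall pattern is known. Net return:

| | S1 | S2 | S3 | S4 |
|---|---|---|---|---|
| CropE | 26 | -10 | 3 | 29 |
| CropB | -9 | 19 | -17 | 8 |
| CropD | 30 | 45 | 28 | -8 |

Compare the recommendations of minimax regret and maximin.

Column bests: S1=30, S2=45, S3=28, S4=29.
CropE regrets: 4, 55, 25, 0 → max 55
CropB regrets: 39, 26, 45, 21 → max 45
CropD regrets: 0, 0, 0, 37 → max 37
Smallest max regret = 37 → CropD.
Row minima: CropE=-10, CropB=-17, CropD=-8
Best worst-case = -8 → CropD.

minimax regret → CropD; maximin → CropD (agree)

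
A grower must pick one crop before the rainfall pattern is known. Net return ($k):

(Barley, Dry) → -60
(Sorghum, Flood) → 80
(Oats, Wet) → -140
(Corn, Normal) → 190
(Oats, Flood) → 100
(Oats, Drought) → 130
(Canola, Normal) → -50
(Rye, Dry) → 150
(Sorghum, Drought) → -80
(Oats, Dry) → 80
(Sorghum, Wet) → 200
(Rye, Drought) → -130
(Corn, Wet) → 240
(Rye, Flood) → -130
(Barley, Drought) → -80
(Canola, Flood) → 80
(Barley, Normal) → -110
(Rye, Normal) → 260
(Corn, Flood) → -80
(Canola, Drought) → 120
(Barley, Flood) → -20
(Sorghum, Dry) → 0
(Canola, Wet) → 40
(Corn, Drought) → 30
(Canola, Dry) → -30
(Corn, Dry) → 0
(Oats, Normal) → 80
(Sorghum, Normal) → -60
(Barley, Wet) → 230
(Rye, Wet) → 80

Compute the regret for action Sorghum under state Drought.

210

Best payoff under Drought is 130.
Regret = 130 − (-80) = 210.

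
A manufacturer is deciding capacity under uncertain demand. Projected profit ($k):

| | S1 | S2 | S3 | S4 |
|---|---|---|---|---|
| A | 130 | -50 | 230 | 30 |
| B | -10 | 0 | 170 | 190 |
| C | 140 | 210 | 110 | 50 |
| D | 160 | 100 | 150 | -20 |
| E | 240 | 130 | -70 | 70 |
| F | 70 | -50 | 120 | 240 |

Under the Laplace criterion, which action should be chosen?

Row averages: A=85, B=87.5, C=127.5, D=97.5, E=92.5, F=95
Highest average = 127.5 → C.

C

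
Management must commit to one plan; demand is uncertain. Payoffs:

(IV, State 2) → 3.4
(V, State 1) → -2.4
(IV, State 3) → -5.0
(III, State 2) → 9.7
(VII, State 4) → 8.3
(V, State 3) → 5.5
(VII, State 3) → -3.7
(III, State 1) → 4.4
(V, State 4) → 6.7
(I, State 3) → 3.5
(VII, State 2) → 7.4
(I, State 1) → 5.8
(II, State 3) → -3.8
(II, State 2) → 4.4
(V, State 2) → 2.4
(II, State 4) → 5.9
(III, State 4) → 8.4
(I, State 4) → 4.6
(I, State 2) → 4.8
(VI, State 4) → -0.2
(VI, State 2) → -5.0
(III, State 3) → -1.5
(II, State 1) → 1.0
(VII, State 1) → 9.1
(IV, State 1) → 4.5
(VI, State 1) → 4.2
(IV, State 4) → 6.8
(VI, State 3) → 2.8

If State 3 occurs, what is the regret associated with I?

2.0

Best payoff under State 3 is 5.5.
Regret = 5.5 − 3.5 = 2.0.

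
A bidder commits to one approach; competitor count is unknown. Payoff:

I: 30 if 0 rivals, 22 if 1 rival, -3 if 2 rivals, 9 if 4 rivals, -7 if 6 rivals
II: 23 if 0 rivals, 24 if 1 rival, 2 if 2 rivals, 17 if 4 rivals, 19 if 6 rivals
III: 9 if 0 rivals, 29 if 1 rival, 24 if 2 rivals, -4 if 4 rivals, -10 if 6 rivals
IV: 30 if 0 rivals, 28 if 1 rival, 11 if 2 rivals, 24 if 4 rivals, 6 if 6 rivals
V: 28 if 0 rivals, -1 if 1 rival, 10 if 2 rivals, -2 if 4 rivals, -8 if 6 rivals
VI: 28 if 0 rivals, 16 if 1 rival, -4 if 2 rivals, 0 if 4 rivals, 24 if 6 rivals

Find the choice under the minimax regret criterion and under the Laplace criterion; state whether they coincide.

Column bests: 0 rivals=30, 1 rival=29, 2 rivals=24, 4 rivals=24, 6 rivals=24.
I regrets: 0, 7, 27, 15, 31 → max 31
II regrets: 7, 5, 22, 7, 5 → max 22
III regrets: 21, 0, 0, 28, 34 → max 34
IV regrets: 0, 1, 13, 0, 18 → max 18
V regrets: 2, 30, 14, 26, 32 → max 32
VI regrets: 2, 13, 28, 24, 0 → max 28
Smallest max regret = 18 → IV.
Row averages: I=10.2, II=17, III=9.6, IV=19.8, V=5.4, VI=12.8
Highest average = 19.8 → IV.

minimax regret → IV; laplace → IV (agree)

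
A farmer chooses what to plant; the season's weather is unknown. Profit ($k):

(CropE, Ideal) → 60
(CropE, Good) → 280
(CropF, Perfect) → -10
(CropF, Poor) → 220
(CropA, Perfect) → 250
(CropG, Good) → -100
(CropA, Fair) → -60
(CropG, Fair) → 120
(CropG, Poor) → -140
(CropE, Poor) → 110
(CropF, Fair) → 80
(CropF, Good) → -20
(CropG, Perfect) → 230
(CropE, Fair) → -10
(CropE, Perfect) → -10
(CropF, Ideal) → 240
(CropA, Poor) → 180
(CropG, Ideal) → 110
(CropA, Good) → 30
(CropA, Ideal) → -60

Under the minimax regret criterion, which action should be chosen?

CropE

Column bests: Poor=220, Fair=120, Good=280, Ideal=240, Perfect=250.
CropE regrets: 110, 130, 0, 180, 260 → max 260
CropF regrets: 0, 40, 300, 0, 260 → max 300
CropA regrets: 40, 180, 250, 300, 0 → max 300
CropG regrets: 360, 0, 380, 130, 20 → max 380
Smallest max regret = 260 → CropE.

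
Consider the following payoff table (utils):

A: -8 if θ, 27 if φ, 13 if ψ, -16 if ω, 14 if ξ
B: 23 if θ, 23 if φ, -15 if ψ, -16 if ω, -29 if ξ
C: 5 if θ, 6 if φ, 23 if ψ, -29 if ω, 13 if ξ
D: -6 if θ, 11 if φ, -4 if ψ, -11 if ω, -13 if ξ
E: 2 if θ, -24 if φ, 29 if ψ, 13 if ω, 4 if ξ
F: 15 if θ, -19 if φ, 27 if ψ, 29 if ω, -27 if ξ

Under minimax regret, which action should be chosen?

D

Column bests: θ=23, φ=27, ψ=29, ω=29, ξ=14.
A regrets: 31, 0, 16, 45, 0 → max 45
B regrets: 0, 4, 44, 45, 43 → max 45
C regrets: 18, 21, 6, 58, 1 → max 58
D regrets: 29, 16, 33, 40, 27 → max 40
E regrets: 21, 51, 0, 16, 10 → max 51
F regrets: 8, 46, 2, 0, 41 → max 46
Smallest max regret = 40 → D.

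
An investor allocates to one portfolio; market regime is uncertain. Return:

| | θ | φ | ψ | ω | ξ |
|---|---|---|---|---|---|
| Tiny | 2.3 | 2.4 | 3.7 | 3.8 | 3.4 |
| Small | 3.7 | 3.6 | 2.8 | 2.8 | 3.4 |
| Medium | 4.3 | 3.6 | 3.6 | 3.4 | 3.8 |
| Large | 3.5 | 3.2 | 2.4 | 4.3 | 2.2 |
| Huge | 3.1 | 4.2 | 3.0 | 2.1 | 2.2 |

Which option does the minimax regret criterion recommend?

Column bests: θ=4.3, φ=4.2, ψ=3.7, ω=4.3, ξ=3.8.
Tiny regrets: 2.0, 1.8, 0.0, 0.5, 0.4 → max 2.0
Small regrets: 0.6, 0.6, 0.9, 1.5, 0.4 → max 1.5
Medium regrets: 0.0, 0.6, 0.1, 0.9, 0.0 → max 0.9
Large regrets: 0.8, 1.0, 1.3, 0.0, 1.6 → max 1.6
Huge regrets: 1.2, 0.0, 0.7, 2.2, 1.6 → max 2.2
Smallest max regret = 0.9 → Medium.

Medium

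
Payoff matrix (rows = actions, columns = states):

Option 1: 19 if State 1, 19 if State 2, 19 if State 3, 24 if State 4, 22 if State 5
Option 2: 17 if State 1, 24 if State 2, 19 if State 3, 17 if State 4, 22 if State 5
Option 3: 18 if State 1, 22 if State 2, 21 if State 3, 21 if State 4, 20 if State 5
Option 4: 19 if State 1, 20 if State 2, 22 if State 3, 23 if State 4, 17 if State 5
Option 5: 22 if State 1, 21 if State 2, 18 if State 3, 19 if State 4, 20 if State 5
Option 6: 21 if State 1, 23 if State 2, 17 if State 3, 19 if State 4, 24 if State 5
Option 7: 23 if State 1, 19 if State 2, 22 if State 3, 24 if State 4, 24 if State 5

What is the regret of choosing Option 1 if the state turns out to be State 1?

4

Best payoff under State 1 is 23.
Regret = 23 − 19 = 4.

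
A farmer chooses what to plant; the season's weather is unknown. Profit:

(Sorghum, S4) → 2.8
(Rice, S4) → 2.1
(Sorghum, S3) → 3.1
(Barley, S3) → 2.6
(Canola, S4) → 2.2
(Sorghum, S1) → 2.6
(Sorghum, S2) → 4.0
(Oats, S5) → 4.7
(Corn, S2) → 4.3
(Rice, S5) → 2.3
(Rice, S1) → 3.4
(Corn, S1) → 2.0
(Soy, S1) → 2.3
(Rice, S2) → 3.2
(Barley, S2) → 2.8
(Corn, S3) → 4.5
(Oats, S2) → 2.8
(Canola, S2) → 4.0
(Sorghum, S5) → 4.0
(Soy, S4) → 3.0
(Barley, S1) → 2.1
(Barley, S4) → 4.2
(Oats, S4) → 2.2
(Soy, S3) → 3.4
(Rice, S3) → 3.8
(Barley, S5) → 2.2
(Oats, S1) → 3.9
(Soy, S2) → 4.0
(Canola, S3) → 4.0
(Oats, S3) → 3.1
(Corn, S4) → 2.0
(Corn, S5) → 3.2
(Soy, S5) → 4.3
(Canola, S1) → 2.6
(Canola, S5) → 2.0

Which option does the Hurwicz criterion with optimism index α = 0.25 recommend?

Sorghum

Soy: 0.25·4.3 + 0.75·2.3 = 2.8
Rice: 0.25·3.8 + 0.75·2.1 = 2.525
Canola: 0.25·4.0 + 0.75·2.0 = 2.5
Corn: 0.25·4.5 + 0.75·2.0 = 2.625
Oats: 0.25·4.7 + 0.75·2.2 = 2.825
Barley: 0.25·4.2 + 0.75·2.1 = 2.625
Sorghum: 0.25·4.0 + 0.75·2.6 = 2.95
Highest Hurwicz score = 2.95 → Sorghum.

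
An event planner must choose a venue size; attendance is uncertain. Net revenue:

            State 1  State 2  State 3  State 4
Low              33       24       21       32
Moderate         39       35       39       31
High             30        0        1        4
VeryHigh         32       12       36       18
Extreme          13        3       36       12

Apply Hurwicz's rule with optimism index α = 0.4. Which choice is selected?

Moderate

Low: 0.4·33 + 0.6·21 = 25.8
Moderate: 0.4·39 + 0.6·31 = 34.2
High: 0.4·30 + 0.6·0 = 12
VeryHigh: 0.4·36 + 0.6·12 = 21.6
Extreme: 0.4·36 + 0.6·3 = 16.2
Highest Hurwicz score = 34.2 → Moderate.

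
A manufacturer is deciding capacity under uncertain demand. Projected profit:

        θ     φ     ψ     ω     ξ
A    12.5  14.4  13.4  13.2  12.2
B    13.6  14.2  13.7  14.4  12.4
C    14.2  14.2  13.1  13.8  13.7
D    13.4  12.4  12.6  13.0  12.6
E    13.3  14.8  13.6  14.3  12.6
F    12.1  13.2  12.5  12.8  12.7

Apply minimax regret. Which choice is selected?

C

Column bests: θ=14.2, φ=14.8, ψ=13.7, ω=14.4, ξ=13.7.
A regrets: 1.7, 0.4, 0.3, 1.2, 1.5 → max 1.7
B regrets: 0.6, 0.6, 0.0, 0.0, 1.3 → max 1.3
C regrets: 0.0, 0.6, 0.6, 0.6, 0.0 → max 0.6
D regrets: 0.8, 2.4, 1.1, 1.4, 1.1 → max 2.4
E regrets: 0.9, 0.0, 0.1, 0.1, 1.1 → max 1.1
F regrets: 2.1, 1.6, 1.2, 1.6, 1.0 → max 2.1
Smallest max regret = 0.6 → C.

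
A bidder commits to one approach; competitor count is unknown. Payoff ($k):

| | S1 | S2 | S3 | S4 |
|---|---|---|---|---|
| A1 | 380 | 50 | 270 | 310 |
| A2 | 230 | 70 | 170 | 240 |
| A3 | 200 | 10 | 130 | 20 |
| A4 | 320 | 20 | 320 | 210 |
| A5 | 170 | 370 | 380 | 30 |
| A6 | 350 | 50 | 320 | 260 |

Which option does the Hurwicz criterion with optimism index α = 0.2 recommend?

A1

A1: 0.2·380 + 0.8·50 = 116
A2: 0.2·240 + 0.8·70 = 104
A3: 0.2·200 + 0.8·10 = 48
A4: 0.2·320 + 0.8·20 = 80
A5: 0.2·380 + 0.8·30 = 100
A6: 0.2·350 + 0.8·50 = 110
Highest Hurwicz score = 116 → A1.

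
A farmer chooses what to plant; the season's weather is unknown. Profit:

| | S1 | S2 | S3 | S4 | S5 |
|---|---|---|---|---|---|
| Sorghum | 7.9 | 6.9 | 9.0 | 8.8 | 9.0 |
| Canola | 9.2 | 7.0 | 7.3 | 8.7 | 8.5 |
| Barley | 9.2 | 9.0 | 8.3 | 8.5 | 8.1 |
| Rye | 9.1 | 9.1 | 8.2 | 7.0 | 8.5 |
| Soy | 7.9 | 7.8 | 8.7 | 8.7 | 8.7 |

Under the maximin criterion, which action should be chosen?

Barley

Row minima: Sorghum=6.9, Canola=7.0, Barley=8.1, Rye=7.0, Soy=7.8
Best worst-case = 8.1 → Barley.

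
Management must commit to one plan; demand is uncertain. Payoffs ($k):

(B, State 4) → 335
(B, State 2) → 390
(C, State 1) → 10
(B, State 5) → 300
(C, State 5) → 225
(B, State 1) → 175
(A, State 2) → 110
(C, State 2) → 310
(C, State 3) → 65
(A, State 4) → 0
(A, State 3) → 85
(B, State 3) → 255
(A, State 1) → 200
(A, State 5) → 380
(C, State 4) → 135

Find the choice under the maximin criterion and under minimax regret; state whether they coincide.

Row minima: A=0, B=175, C=10
Best worst-case = 175 → B.
Column bests: State 1=200, State 2=390, State 3=255, State 4=335, State 5=380.
A regrets: 0, 280, 170, 335, 0 → max 335
B regrets: 25, 0, 0, 0, 80 → max 80
C regrets: 190, 80, 190, 200, 155 → max 200
Smallest max regret = 80 → B.

maximin → B; minimax regret → B (agree)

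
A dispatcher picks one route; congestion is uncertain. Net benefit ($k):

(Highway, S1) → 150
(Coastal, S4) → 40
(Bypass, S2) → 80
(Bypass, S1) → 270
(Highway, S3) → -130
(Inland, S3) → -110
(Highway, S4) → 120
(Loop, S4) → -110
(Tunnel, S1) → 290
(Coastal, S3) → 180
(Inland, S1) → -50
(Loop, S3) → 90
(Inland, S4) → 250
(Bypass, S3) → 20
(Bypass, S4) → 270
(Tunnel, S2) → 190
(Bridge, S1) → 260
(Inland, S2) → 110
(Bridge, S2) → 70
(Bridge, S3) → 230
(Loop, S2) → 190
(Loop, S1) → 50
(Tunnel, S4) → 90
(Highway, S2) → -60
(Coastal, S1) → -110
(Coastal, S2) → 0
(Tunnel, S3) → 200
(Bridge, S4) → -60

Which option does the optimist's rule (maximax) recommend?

Row maxima: Inland=250, Bridge=260, Loop=190, Tunnel=290, Highway=150, Bypass=270, Coastal=180
Best best-case = 290 → Tunnel.

Tunnel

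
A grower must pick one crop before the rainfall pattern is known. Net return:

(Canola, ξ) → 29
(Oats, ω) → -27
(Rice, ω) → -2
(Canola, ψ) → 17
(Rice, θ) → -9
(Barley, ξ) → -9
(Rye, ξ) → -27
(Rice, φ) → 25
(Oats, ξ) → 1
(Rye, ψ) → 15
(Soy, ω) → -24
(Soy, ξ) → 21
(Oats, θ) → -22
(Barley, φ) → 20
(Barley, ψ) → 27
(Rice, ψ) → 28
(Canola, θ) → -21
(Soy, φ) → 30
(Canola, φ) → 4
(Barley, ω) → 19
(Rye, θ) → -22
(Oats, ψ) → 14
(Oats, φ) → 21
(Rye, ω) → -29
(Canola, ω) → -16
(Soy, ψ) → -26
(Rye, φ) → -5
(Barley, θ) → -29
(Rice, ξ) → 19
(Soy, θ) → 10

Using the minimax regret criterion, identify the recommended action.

Rice

Column bests: θ=10, φ=30, ψ=28, ω=19, ξ=29.
Soy regrets: 0, 0, 54, 43, 8 → max 54
Oats regrets: 32, 9, 14, 46, 28 → max 46
Rye regrets: 32, 35, 13, 48, 56 → max 56
Barley regrets: 39, 10, 1, 0, 38 → max 39
Canola regrets: 31, 26, 11, 35, 0 → max 35
Rice regrets: 19, 5, 0, 21, 10 → max 21
Smallest max regret = 21 → Rice.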